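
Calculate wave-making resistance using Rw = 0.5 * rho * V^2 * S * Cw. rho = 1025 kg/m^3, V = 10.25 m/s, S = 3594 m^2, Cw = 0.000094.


Formula: Rw = 0.5 * rho * V^2 * S * Cw
Step 1 — V^2 = 10.25^2 = 105.0625
Step 2 — 0.5 * rho * V^2 = 0.5 * 1025 * 105.0625 = 53844.53125
Step 3 — Rw = 53844.53125 * 3594 * 0.000094 ≈ 18191 N (5 s.f.)

18191 N


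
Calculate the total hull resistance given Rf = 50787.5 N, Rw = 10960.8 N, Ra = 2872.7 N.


Formula: Rt = Rf + Rw + Ra
Substituting: Rt = 50787.5 + 10960.8 + 2872.7
Result: Rt = 64621.0 N

64621.0 N


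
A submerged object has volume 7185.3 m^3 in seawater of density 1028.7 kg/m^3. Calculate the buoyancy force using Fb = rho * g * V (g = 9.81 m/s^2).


Formula: Fb = rho * g * V
Substituting: Fb = 1028.7 * 9.81 * 7185.3
Intermediate: 1028.7 * 9.81 = 10091.547
Result: Fb = 10091.547 * 7185.3 ≈ 72511000 N (5 s.f.)

72511000 N


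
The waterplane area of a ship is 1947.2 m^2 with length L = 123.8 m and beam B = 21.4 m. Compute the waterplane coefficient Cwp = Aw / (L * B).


Formula: Cwp = Aw / (L * B)
Step 1 — L * B = 123.8 * 21.4 = 2649.32 m^2
Step 2 — Cwp = 1947.2 / 2649.32 ≈ 0.73498 (5 s.f.)

0.73498


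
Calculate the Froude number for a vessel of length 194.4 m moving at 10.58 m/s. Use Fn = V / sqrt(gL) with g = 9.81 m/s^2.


Formula: Fn = V / sqrt(g * L)
Step 1 — g * L = 9.81 * 194.4 = 1907.064
Step 2 — sqrt(g * L) = sqrt(1907.064) = 43.669944
Step 3 — Fn = 10.58 / 43.669944 ≈ 0.24227 (5 s.f.)

0.24227


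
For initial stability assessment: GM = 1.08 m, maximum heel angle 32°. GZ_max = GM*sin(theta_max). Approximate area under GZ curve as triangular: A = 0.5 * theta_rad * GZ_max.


Formula: GZ_max = GM * sin(theta); Area = 0.5 * theta_rad * GZ_max
Step 1 — GZ_max = 1.08 * sin(32°) = 1.08 * 0.529919 = 0.572313 m
Step 2 — theta_rad = 32 * pi/180 = 0.558505 rad
Step 3 — Area = 0.5 * 0.558505 * 0.572313 ≈ 0.15982 m·rad (5 s.f.)

0.15982 m·rad


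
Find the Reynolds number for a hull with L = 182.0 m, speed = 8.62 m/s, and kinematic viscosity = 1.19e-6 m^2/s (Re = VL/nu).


Formula: Re = V * L / nu
Step 1 — V * L = 8.62 * 182.0 = 1568.84 m^2/s
Step 2 — Re = 1568.84 / 1.19e-6 = 1.32e+09

1.32e+09


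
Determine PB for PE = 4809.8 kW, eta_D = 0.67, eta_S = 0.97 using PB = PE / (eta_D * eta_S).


Formula: PB = PE / (eta_D * eta_S)
Step 1 — combined efficiency = eta_D * eta_S = 0.67 * 0.97 = 0.6499
Step 2 — PB = 4809.8 / 0.6499 ≈ 7400.8 kW (5 s.f.)

7400.8 kW


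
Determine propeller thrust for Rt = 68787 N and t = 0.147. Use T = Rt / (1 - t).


Formula: T = Rt / (1 - t)
Step 1 — (1 - t) = 1 - 0.147 = 0.853
Step 2 — T = 68787 / 0.853 ≈ 80641 N (5 s.f.)

80641 N


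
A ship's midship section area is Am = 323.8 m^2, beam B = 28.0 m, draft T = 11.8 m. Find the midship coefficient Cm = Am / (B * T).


Formula: Cm = Am / (B * T)
Step 1 — B * T = 28.0 * 11.8 = 330.4 m^2
Step 2 — Cm = 323.8 / 330.4 ≈ 0.98002 (5 s.f.)

0.98002


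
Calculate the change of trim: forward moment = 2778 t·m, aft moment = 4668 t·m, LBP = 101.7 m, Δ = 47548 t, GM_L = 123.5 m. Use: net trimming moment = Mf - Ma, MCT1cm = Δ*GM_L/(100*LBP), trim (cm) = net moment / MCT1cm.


Formula: net trimming moment = Mf - Ma; MCT1cm = Δ*GM_L/(100*LBP); trim = net moment / MCT1cm
Step 1 — net trimming moment = 2778 - 4668 = -1890 t·m
Step 2 — MCT1cm = 47548 * 123.5 / (100 * 101.7) = 577.402 t·m/cm
Step 3 — trim = -1890 / 577.402 ≈ -3.2733 cm (5 s.f.)

-3.2733 cm


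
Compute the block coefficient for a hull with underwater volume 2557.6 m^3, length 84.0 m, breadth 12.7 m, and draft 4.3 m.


Formula: Cb = V / (L * B * T)
Step 1 — L * B * T = 84.0 * 12.7 * 4.3 = 4587.24 m^3
Step 2 — Cb = 2557.6 / 4587.24 ≈ 0.55755 (5 s.f.)

0.55755


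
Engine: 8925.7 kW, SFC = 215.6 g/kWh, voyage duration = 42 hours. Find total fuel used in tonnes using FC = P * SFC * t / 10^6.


Formula: FC (tonnes) = P * SFC * t / 1,000,000
Step 1 — P * SFC * t = 8925.7 * 215.6 * 42 = 80823998.64 g
Step 2 — FC (tonnes) = 80823998.64 / 1,000,000 ≈ 80.824 tonnes (5 s.f.)

80.824 tonnes


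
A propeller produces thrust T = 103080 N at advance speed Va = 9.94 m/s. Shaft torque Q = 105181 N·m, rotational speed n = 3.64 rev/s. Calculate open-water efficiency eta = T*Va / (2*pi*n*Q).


Formula: eta = T * Va / (2 * pi * n * Q)
Step 1 — numerator = T * Va = 103080 * 9.94 = 1024615.2
Step 2 — 2 * pi * n = 2 * pi * 3.64 = 22.870795
Step 3 — denominator = 22.870795 * 105181 = 2405573.09
Step 4 — eta = 1024615.2 / 2405573.09 ≈ 0.42593 (5 s.f.)

0.42593


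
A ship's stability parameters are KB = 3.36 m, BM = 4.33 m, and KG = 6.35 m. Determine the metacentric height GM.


Formula: GM = KB + BM - KG
Step 1 — KM = KB + BM = 3.36 + 4.33 = 7.69 m
Step 2 — GM = KM - KG = 7.69 - 6.35 = 1.34 m

1.34 m


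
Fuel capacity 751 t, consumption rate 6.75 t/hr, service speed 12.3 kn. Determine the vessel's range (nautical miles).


Formula: endurance = fuel / rate; range = endurance * speed
Step 1 — endurance = 751 / 6.75 = 111.2593 hours
Step 2 — range = 111.2593 * 12.3 ≈ 1368.5 nautical miles (5 s.f.)

1368.5 NM


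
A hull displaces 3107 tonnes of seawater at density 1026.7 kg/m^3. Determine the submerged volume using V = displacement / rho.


Formula: V = mass / rho
Step 1 — convert tonnes to kg: 3107 t * 1000 = 3107000 kg
Step 2 — V = 3107000 / 1026.7 ≈ 3026.2 m^3 (5 s.f.)

3026.2 m^3


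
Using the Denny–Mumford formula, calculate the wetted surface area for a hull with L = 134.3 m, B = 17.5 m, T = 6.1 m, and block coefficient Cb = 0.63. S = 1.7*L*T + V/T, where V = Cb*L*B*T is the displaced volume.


Formula: S = 1.7*L*T + V/T with V = Cb*L*B*T, i.e. S = L * (1.7*T + Cb*B)
Step 1 — 1.7*T = 1.7 * 6.1 = 10.37 m
Step 2 — Cb*B = 0.63 * 17.5 = 11.025 m
Step 3 — 1.7*T + Cb*B = 10.37 + 11.025 = 21.395 m
Step 4 — S = 134.3 * 21.395 ≈ 2873.3 m^2 (5 s.f.)

2873.3 m^2


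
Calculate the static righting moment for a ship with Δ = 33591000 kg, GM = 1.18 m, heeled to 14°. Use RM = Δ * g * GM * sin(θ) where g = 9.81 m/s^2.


Formula: GZ = GM * sin(theta); RM = disp * g * GZ
Step 1 — GZ = 1.18 * sin(14°) = 1.18 * 0.241922 = 0.285468 m
Step 2 — RM = 33591000 * 9.81 * 0.285468 ≈ 94070000 N·m (5 s.f.)

94070000 N·m


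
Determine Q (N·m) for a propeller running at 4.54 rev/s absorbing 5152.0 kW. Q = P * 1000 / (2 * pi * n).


Formula: Q = P_W / (2 * pi * n)
Step 1 — P_W = 5152.0 kW * 1000 = 5152000.0 W
Step 2 — 2 * pi * n = 2 * pi * 4.54 = 28.525661
Step 3 — Q = 5152000.0 / 28.525661 ≈ 180610 N·m (5 s.f.)

180610 N·m


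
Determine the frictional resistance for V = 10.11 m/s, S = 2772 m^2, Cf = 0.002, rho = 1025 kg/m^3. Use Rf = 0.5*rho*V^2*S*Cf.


Formula: Rf = 0.5 * rho * V^2 * S * Cf
Step 1 — V^2 = 10.11^2 = 102.2121
Step 2 — 0.5 * rho * V^2 = 0.5 * 1025 * 102.2121 = 52383.70125
Step 3 — Rf = 52383.70125 * 2772 * 0.002 ≈ 290420 N (5 s.f.)

290420 N


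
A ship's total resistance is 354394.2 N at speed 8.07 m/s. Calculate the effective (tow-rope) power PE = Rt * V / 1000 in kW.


Formula: PE = Rt * V / 1000 (kW)
Step 1 — PE (W) = 354394.2 * 8.07 = 2859961.194 W
Step 2 — PE (kW) = 2859961.194 / 1000 ≈ 2860.0 kW (5 s.f.)

2860.0 kW


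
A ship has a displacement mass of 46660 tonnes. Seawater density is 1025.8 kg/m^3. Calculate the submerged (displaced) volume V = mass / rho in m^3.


Formula: V = mass / rho
Step 1 — convert tonnes to kg: 46660 t * 1000 = 46660000 kg
Step 2 — V = 46660000 / 1025.8 ≈ 45486 m^3 (5 s.f.)

45486 m^3


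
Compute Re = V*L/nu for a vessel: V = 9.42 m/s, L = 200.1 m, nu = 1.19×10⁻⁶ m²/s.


Formula: Re = V * L / nu
Step 1 — V * L = 9.42 * 200.1 = 1884.942 m^2/s
Step 2 — Re = 1884.942 / 1.19e-6 = 1.58e+09

1.58e+09


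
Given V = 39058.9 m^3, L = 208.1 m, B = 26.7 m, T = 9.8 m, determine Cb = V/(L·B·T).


Formula: Cb = V / (L * B * T)
Step 1 — L * B * T = 208.1 * 26.7 * 9.8 = 54451.446 m^3
Step 2 — Cb = 39058.9 / 54451.446 ≈ 0.71732 (5 s.f.)

0.71732


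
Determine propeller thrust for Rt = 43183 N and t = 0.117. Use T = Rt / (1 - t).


Formula: T = Rt / (1 - t)
Step 1 — (1 - t) = 1 - 0.117 = 0.883
Step 2 — T = 43183 / 0.883 ≈ 48905 N (5 s.f.)

48905 N


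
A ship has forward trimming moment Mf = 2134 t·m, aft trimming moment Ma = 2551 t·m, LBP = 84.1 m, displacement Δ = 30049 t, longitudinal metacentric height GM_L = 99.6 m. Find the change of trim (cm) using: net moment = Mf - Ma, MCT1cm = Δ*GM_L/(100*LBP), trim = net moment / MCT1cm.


Formula: net trimming moment = Mf - Ma; MCT1cm = Δ*GM_L/(100*LBP); trim = net moment / MCT1cm
Step 1 — net trimming moment = 2134 - 2551 = -417 t·m
Step 2 — MCT1cm = 30049 * 99.6 / (100 * 84.1) = 355.8716 t·m/cm
Step 3 — trim = -417 / 355.8716 ≈ -1.1718 cm (5 s.f.)

-1.1718 cm


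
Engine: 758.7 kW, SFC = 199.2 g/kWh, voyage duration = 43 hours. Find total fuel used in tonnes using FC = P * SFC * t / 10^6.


Formula: FC (tonnes) = P * SFC * t / 1,000,000
Step 1 — P * SFC * t = 758.7 * 199.2 * 43 = 6498720.72 g
Step 2 — FC (tonnes) = 6498720.72 / 1,000,000 ≈ 6.4987 tonnes (5 s.f.)

6.4987 tonnes


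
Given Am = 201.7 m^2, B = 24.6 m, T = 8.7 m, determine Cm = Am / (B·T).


Formula: Cm = Am / (B * T)
Step 1 — B * T = 24.6 * 8.7 = 214.02 m^2
Step 2 — Cm = 201.7 / 214.02 ≈ 0.94244 (5 s.f.)

0.94244


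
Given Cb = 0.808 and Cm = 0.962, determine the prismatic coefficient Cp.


Formula: Cp = Cb / Cm
Substituting: Cp = 0.808 / 0.962
Result: Cp ≈ 0.83992 (5 s.f.)

0.83992


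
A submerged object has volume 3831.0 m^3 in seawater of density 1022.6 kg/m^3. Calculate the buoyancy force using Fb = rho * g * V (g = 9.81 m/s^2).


Formula: Fb = rho * g * V
Substituting: Fb = 1022.6 * 9.81 * 3831.0
Intermediate: 1022.6 * 9.81 = 10031.706
Result: Fb = 10031.706 * 3831.0 ≈ 38431000 N (5 s.f.)

38431000 N


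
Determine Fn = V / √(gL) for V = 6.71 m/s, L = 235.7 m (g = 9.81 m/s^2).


Formula: Fn = V / sqrt(g * L)
Step 1 — g * L = 9.81 * 235.7 = 2312.217
Step 2 — sqrt(g * L) = sqrt(2312.217) = 48.085518
Step 3 — Fn = 6.71 / 48.085518 ≈ 0.13954 (5 s.f.)

0.13954


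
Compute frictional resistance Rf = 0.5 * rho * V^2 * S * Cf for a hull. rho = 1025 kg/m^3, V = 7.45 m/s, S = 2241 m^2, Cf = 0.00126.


Formula: Rf = 0.5 * rho * V^2 * S * Cf
Step 1 — V^2 = 7.45^2 = 55.5025
Step 2 — 0.5 * rho * V^2 = 0.5 * 1025 * 55.5025 = 28445.03125
Step 3 — Rf = 28445.03125 * 2241 * 0.00126 ≈ 80319 N (5 s.f.)

80319 N


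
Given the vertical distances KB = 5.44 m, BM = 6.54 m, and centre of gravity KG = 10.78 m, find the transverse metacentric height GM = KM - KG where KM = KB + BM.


Formula: GM = KB + BM - KG
Step 1 — KM = KB + BM = 5.44 + 6.54 = 11.98 m
Step 2 — GM = KM - KG = 11.98 - 10.78 = 1.2 m

1.2 m


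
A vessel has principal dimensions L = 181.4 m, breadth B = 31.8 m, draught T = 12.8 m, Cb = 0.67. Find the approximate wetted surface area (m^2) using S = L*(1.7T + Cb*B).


Formula: S = 1.7*L*T + V/T with V = Cb*L*B*T, i.e. S = L * (1.7*T + Cb*B)
Step 1 — 1.7*T = 1.7 * 12.8 = 21.76 m
Step 2 — Cb*B = 0.67 * 31.8 = 21.306 m
Step 3 — 1.7*T + Cb*B = 21.76 + 21.306 = 43.066 m
Step 4 — S = 181.4 * 43.066 ≈ 7812.2 m^2 (5 s.f.)

7812.2 m^2


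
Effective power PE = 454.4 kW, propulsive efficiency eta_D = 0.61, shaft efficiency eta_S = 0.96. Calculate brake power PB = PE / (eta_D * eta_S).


Formula: PB = PE / (eta_D * eta_S)
Step 1 — combined efficiency = eta_D * eta_S = 0.61 * 0.96 = 0.5856
Step 2 — PB = 454.4 / 0.5856 ≈ 775.96 kW (5 s.f.)

775.96 kW


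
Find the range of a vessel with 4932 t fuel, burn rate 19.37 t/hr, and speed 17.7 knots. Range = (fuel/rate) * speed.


Formula: endurance = fuel / rate; range = endurance * speed
Step 1 — endurance = 4932 / 19.37 = 254.6205 hours
Step 2 — range = 254.6205 * 17.7 ≈ 4506.8 nautical miles (5 s.f.)

4506.8 NM


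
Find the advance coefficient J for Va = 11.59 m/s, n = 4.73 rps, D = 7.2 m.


Formula: J = Va / (n * D)
Step 1 — n * D = 4.73 * 7.2 = 34.056
Step 2 — J = 11.59 / 34.056 ≈ 0.34032 (5 s.f.)

0.34032


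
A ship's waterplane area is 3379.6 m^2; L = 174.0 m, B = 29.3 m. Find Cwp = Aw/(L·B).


Formula: Cwp = Aw / (L * B)
Step 1 — L * B = 174.0 * 29.3 = 5098.2 m^2
Step 2 — Cwp = 3379.6 / 5098.2 ≈ 0.66290 (5 s.f.)

0.66290


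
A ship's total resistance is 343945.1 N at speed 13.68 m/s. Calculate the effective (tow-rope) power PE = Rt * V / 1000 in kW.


Formula: PE = Rt * V / 1000 (kW)
Step 1 — PE (W) = 343945.1 * 13.68 = 4705168.968 W
Step 2 — PE (kW) = 4705168.968 / 1000 ≈ 4705.2 kW (5 s.f.)

4705.2 kW


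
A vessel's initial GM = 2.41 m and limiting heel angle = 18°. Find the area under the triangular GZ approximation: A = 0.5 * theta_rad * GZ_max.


Formula: GZ_max = GM * sin(theta); Area = 0.5 * theta_rad * GZ_max
Step 1 — GZ_max = 2.41 * sin(18°) = 2.41 * 0.309017 = 0.744731 m
Step 2 — theta_rad = 18 * pi/180 = 0.314159 rad
Step 3 — Area = 0.5 * 0.314159 * 0.744731 ≈ 0.11698 m·rad (5 s.f.)

0.11698 m·rad


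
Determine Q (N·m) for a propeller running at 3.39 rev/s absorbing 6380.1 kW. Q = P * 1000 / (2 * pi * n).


Formula: Q = P_W / (2 * pi * n)
Step 1 — P_W = 6380.1 kW * 1000 = 6380100.0 W
Step 2 — 2 * pi * n = 2 * pi * 3.39 = 21.299998
Step 3 — Q = 6380100.0 / 21.299998 ≈ 299540 N·m (5 s.f.)

299540 N·m


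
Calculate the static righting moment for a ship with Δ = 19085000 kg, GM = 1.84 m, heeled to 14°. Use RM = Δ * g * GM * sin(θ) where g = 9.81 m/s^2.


Formula: GZ = GM * sin(theta); RM = disp * g * GZ
Step 1 — GZ = 1.84 * sin(14°) = 1.84 * 0.241922 = 0.445136 m
Step 2 — RM = 19085000 * 9.81 * 0.445136 ≈ 83340000 N·m (5 s.f.)

83340000 N·m


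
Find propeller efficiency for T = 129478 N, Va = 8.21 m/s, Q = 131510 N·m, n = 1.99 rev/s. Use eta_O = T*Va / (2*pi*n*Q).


Formula: eta = T * Va / (2 * pi * n * Q)
Step 1 — numerator = T * Va = 129478 * 8.21 = 1063014.38
Step 2 — 2 * pi * n = 2 * pi * 1.99 = 12.503539
Step 3 — denominator = 12.503539 * 131510 = 1644340.41
Step 4 — eta = 1063014.38 / 1644340.41 ≈ 0.64647 (5 s.f.)

0.64647


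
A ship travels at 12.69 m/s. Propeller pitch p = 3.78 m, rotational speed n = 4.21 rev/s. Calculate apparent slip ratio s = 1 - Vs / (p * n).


Formula: s = 1 - Vs / (p * n)
Step 1 — p * n = 3.78 * 4.21 = 15.9138
Step 2 — Vs / (p*n) = 12.69 / 15.9138 = 0.797421 (6 d.p.)
Step 3 — s = 1 - 0.797421 = 0.202579

0.202579


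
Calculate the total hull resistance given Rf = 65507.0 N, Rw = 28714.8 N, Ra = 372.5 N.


Formula: Rt = Rf + Rw + Ra
Substituting: Rt = 65507.0 + 28714.8 + 372.5
Result: Rt = 94594.3 N

94594.3 N


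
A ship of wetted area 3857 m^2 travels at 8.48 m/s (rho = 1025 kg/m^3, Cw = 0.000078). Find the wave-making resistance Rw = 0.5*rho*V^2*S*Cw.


Formula: Rw = 0.5 * rho * V^2 * S * Cw
Step 1 — V^2 = 8.48^2 = 71.9104
Step 2 — 0.5 * rho * V^2 = 0.5 * 1025 * 71.9104 = 36854.08
Step 3 — Rw = 36854.08 * 3857 * 0.000078 ≈ 11087 N (5 s.f.)

11087 N


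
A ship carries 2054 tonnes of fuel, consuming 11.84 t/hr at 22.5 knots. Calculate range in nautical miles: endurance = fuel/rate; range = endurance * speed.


Formula: endurance = fuel / rate; range = endurance * speed
Step 1 — endurance = 2054 / 11.84 = 173.4797 hours
Step 2 — range = 173.4797 * 22.5 ≈ 3903.3 nautical miles (5 s.f.)

3903.3 NM


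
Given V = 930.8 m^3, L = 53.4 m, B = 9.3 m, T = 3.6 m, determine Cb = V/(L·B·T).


Formula: Cb = V / (L * B * T)
Step 1 — L * B * T = 53.4 * 9.3 * 3.6 = 1787.832 m^3
Step 2 — Cb = 930.8 / 1787.832 ≈ 0.52063 (5 s.f.)

0.52063


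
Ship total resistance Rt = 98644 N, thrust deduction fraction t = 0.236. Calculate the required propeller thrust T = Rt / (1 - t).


Formula: T = Rt / (1 - t)
Step 1 — (1 - t) = 1 - 0.236 = 0.764
Step 2 — T = 98644 / 0.764 ≈ 129120 N (5 s.f.)

129120 N


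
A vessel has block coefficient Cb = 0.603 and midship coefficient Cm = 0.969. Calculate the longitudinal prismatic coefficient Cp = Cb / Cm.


Formula: Cp = Cb / Cm
Substituting: Cp = 0.603 / 0.969
Result: Cp ≈ 0.62229 (5 s.f.)

0.62229


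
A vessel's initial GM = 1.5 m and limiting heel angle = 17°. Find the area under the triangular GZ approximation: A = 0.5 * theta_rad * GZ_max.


Formula: GZ_max = GM * sin(theta); Area = 0.5 * theta_rad * GZ_max
Step 1 — GZ_max = 1.5 * sin(17°) = 1.5 * 0.292372 = 0.438558 m
Step 2 — theta_rad = 17 * pi/180 = 0.296706 rad
Step 3 — Area = 0.5 * 0.296706 * 0.438558 ≈ 0.065061 m·rad (5 s.f.)

0.065061 m·rad


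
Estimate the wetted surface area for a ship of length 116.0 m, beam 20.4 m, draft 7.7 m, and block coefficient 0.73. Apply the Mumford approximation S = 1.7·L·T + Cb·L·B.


Formula: S = 1.7*L*T + V/T with V = Cb*L*B*T, i.e. S = L * (1.7*T + Cb*B)
Step 1 — 1.7*T = 1.7 * 7.7 = 13.09 m
Step 2 — Cb*B = 0.73 * 20.4 = 14.892 m
Step 3 — 1.7*T + Cb*B = 13.09 + 14.892 = 27.982 m
Step 4 — S = 116.0 * 27.982 ≈ 3245.9 m^2 (5 s.f.)

3245.9 m^2


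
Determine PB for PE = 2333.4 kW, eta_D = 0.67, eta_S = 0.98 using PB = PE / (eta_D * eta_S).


Formula: PB = PE / (eta_D * eta_S)
Step 1 — combined efficiency = eta_D * eta_S = 0.67 * 0.98 = 0.6566
Step 2 — PB = 2333.4 / 0.6566 ≈ 3553.8 kW (5 s.f.)

3553.8 kW


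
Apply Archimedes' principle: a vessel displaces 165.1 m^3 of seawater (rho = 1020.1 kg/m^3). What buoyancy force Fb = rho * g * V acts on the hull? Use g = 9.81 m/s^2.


Formula: Fb = rho * g * V
Substituting: Fb = 1020.1 * 9.81 * 165.1
Intermediate: 1020.1 * 9.81 = 10007.181
Result: Fb = 10007.181 * 165.1 ≈ 1652200 N (5 s.f.)

1652200 N


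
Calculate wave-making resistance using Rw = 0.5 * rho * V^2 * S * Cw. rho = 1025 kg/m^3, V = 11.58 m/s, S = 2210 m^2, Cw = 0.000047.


Formula: Rw = 0.5 * rho * V^2 * S * Cw
Step 1 — V^2 = 11.58^2 = 134.0964
Step 2 — 0.5 * rho * V^2 = 0.5 * 1025 * 134.0964 = 68724.405
Step 3 — Rw = 68724.405 * 2210 * 0.000047 ≈ 7138.4 N (5 s.f.)

7138.4 N


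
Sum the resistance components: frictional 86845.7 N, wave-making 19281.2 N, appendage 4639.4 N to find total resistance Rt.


Formula: Rt = Rf + Rw + Ra
Substituting: Rt = 86845.7 + 19281.2 + 4639.4
Result: Rt = 110766.3 N

110766.3 N


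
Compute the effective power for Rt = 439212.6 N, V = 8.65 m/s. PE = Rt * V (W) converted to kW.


Formula: PE = Rt * V / 1000 (kW)
Step 1 — PE (W) = 439212.6 * 8.65 = 3799188.99 W
Step 2 — PE (kW) = 3799188.99 / 1000 ≈ 3799.2 kW (5 s.f.)

3799.2 kW


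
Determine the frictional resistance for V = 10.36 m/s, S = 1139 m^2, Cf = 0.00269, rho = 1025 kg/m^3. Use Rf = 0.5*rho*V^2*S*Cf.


Formula: Rf = 0.5 * rho * V^2 * S * Cf
Step 1 — V^2 = 10.36^2 = 107.3296
Step 2 — 0.5 * rho * V^2 = 0.5 * 1025 * 107.3296 = 55006.42
Step 3 — Rf = 55006.42 * 1139 * 0.00269 ≈ 168530 N (5 s.f.)

168530 N


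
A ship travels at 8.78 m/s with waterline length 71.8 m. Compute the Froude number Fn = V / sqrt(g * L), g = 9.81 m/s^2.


Formula: Fn = V / sqrt(g * L)
Step 1 — g * L = 9.81 * 71.8 = 704.358
Step 2 — sqrt(g * L) = sqrt(704.358) = 26.539744
Step 3 — Fn = 8.78 / 26.539744 ≈ 0.33082 (5 s.f.)

0.33082


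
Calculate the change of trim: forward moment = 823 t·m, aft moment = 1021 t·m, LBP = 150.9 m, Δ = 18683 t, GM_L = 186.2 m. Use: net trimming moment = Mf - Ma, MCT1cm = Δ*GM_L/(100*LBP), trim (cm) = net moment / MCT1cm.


Formula: net trimming moment = Mf - Ma; MCT1cm = Δ*GM_L/(100*LBP); trim = net moment / MCT1cm
Step 1 — net trimming moment = 823 - 1021 = -198 t·m
Step 2 — MCT1cm = 18683 * 186.2 / (100 * 150.9) = 230.5351 t·m/cm
Step 3 — trim = -198 / 230.5351 ≈ -0.85887 cm (5 s.f.)

-0.85887 cm


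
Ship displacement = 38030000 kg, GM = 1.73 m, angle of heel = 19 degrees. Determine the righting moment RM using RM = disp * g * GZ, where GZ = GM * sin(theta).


Formula: GZ = GM * sin(theta); RM = disp * g * GZ
Step 1 — GZ = 1.73 * sin(19°) = 1.73 * 0.325568 = 0.563233 m
Step 2 — RM = 38030000 * 9.81 * 0.563233 ≈ 210130000 N·m (5 s.f.)

210130000 N·m


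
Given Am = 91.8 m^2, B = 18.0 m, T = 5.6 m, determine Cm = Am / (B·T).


Formula: Cm = Am / (B * T)
Step 1 — B * T = 18.0 * 5.6 = 100.8 m^2
Step 2 — Cm = 91.8 / 100.8 ≈ 0.91071 (5 s.f.)

0.91071


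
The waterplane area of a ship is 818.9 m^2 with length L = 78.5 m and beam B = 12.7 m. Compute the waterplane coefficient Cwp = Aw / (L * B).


Formula: Cwp = Aw / (L * B)
Step 1 — L * B = 78.5 * 12.7 = 996.95 m^2
Step 2 — Cwp = 818.9 / 996.95 ≈ 0.82141 (5 s.f.)

0.82141


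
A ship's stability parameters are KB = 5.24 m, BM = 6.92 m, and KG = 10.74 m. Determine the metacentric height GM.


Formula: GM = KB + BM - KG
Step 1 — KM = KB + BM = 5.24 + 6.92 = 12.16 m
Step 2 — GM = KM - KG = 12.16 - 10.74 = 1.42 m

1.42 m


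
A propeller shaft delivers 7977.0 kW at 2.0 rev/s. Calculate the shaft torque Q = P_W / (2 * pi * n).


Formula: Q = P_W / (2 * pi * n)
Step 1 — P_W = 7977.0 kW * 1000 = 7977000.0 W
Step 2 — 2 * pi * n = 2 * pi * 2.0 = 12.566371
Step 3 — Q = 7977000.0 / 12.566371 ≈ 634790 N·m (5 s.f.)

634790 N·m


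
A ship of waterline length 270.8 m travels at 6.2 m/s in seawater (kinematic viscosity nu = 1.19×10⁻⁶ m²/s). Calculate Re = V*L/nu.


Formula: Re = V * L / nu
Step 1 — V * L = 6.2 * 270.8 = 1678.96 m^2/s
Step 2 — Re = 1678.96 / 1.19e-6 = 1.41e+09

1.41e+09


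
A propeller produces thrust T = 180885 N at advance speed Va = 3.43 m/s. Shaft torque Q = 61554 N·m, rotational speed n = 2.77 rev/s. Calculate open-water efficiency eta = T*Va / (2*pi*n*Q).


Formula: eta = T * Va / (2 * pi * n * Q)
Step 1 — numerator = T * Va = 180885 * 3.43 = 620435.55
Step 2 — 2 * pi * n = 2 * pi * 2.77 = 17.404423
Step 3 — denominator = 17.404423 * 61554 = 1071311.85
Step 4 — eta = 620435.55 / 1071311.85 ≈ 0.57914 (5 s.f.)

0.57914


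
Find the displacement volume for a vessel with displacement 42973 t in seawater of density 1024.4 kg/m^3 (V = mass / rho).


Formula: V = mass / rho
Step 1 — convert tonnes to kg: 42973 t * 1000 = 42973000 kg
Step 2 — V = 42973000 / 1024.4 ≈ 41949 m^3 (5 s.f.)

41949 m^3


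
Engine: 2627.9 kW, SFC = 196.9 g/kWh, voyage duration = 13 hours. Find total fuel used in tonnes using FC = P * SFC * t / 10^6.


Formula: FC (tonnes) = P * SFC * t / 1,000,000
Step 1 — P * SFC * t = 2627.9 * 196.9 * 13 = 6726635.63 g
Step 2 — FC (tonnes) = 6726635.63 / 1,000,000 ≈ 6.7266 tonnes (5 s.f.)

6.7266 tonnes


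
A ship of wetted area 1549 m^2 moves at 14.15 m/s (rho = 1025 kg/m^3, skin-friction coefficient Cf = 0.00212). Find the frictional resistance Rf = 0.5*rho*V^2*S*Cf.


Formula: Rf = 0.5 * rho * V^2 * S * Cf
Step 1 — V^2 = 14.15^2 = 200.2225
Step 2 — 0.5 * rho * V^2 = 0.5 * 1025 * 200.2225 = 102614.03125
Step 3 — Rf = 102614.03125 * 1549 * 0.00212 ≈ 336970 N (5 s.f.)

336970 N


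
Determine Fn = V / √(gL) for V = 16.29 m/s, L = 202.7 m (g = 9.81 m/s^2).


Formula: Fn = V / sqrt(g * L)
Step 1 — g * L = 9.81 * 202.7 = 1988.487
Step 2 — sqrt(g * L) = sqrt(1988.487) = 44.592455
Step 3 — Fn = 16.29 / 44.592455 ≈ 0.36531 (5 s.f.)

0.36531


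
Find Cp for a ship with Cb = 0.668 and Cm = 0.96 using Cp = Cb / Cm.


Formula: Cp = Cb / Cm
Substituting: Cp = 0.668 / 0.96
Result: Cp ≈ 0.69583 (5 s.f.)

0.69583


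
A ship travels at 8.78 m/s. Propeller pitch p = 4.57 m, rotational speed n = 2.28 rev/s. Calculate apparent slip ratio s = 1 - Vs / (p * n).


Formula: s = 1 - Vs / (p * n)
Step 1 — p * n = 4.57 * 2.28 = 10.4196
Step 2 — Vs / (p*n) = 8.78 / 10.4196 = 0.842643 (6 d.p.)
Step 3 — s = 1 - 0.842643 = 0.157357

0.157357


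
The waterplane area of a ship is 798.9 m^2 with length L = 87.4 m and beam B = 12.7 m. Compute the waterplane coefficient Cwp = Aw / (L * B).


Formula: Cwp = Aw / (L * B)
Step 1 — L * B = 87.4 * 12.7 = 1109.98 m^2
Step 2 — Cwp = 798.9 / 1109.98 ≈ 0.71974 (5 s.f.)

0.71974


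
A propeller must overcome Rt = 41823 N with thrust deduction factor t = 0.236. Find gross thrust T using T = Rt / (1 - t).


Formula: T = Rt / (1 - t)
Step 1 — (1 - t) = 1 - 0.236 = 0.764
Step 2 — T = 41823 / 0.764 ≈ 54742 N (5 s.f.)

54742 N


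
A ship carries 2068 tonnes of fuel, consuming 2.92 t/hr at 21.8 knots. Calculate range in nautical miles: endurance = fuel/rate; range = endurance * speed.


Formula: endurance = fuel / rate; range = endurance * speed
Step 1 — endurance = 2068 / 2.92 = 708.2192 hours
Step 2 — range = 708.2192 * 21.8 ≈ 15439 nautical miles (5 s.f.)

15439 NM


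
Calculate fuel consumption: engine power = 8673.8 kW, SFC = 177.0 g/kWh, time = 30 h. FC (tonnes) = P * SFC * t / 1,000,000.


Formula: FC (tonnes) = P * SFC * t / 1,000,000
Step 1 — P * SFC * t = 8673.8 * 177.0 * 30 = 46057878.0 g
Step 2 — FC (tonnes) = 46057878.0 / 1,000,000 ≈ 46.058 tonnes (5 s.f.)

46.058 tonnes


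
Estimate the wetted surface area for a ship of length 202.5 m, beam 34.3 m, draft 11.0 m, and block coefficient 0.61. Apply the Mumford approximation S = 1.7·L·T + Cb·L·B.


Formula: S = 1.7*L*T + V/T with V = Cb*L*B*T, i.e. S = L * (1.7*T + Cb*B)
Step 1 — 1.7*T = 1.7 * 11.0 = 18.7 m
Step 2 — Cb*B = 0.61 * 34.3 = 20.923 m
Step 3 — 1.7*T + Cb*B = 18.7 + 20.923 = 39.623 m
Step 4 — S = 202.5 * 39.623 ≈ 8023.7 m^2 (5 s.f.)

8023.7 m^2


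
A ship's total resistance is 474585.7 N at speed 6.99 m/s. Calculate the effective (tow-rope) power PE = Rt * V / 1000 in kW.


Formula: PE = Rt * V / 1000 (kW)
Step 1 — PE (W) = 474585.7 * 6.99 = 3317354.043 W
Step 2 — PE (kW) = 3317354.043 / 1000 ≈ 3317.4 kW (5 s.f.)

3317.4 kW


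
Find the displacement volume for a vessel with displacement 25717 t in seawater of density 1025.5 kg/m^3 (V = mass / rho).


Formula: V = mass / rho
Step 1 — convert tonnes to kg: 25717 t * 1000 = 25717000 kg
Step 2 — V = 25717000 / 1025.5 ≈ 25078 m^3 (5 s.f.)

25078 m^3


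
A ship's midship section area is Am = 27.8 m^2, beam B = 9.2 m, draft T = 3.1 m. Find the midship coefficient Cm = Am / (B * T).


Formula: Cm = Am / (B * T)
Step 1 — B * T = 9.2 * 3.1 = 28.52 m^2
Step 2 — Cm = 27.8 / 28.52 ≈ 0.97475 (5 s.f.)

0.97475


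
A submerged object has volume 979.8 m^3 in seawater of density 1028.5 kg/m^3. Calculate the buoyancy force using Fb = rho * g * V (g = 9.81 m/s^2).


Formula: Fb = rho * g * V
Substituting: Fb = 1028.5 * 9.81 * 979.8
Intermediate: 1028.5 * 9.81 = 10089.585
Result: Fb = 10089.585 * 979.8 ≈ 9885800 N (5 s.f.)

9885800 N


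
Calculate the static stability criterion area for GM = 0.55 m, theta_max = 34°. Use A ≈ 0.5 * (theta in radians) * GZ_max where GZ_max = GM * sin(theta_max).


Formula: GZ_max = GM * sin(theta); Area = 0.5 * theta_rad * GZ_max
Step 1 — GZ_max = 0.55 * sin(34°) = 0.55 * 0.559193 = 0.307556 m
Step 2 — theta_rad = 34 * pi/180 = 0.593412 rad
Step 3 — Area = 0.5 * 0.593412 * 0.307556 ≈ 0.091254 m·rad (5 s.f.)

0.091254 m·rad


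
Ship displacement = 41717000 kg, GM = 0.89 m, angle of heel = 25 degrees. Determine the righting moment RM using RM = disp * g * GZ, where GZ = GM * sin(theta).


Formula: GZ = GM * sin(theta); RM = disp * g * GZ
Step 1 — GZ = 0.89 * sin(25°) = 0.89 * 0.422618 = 0.37613 m
Step 2 — RM = 41717000 * 9.81 * 0.37613 ≈ 153930000 N·m (5 s.f.)

153930000 N·m


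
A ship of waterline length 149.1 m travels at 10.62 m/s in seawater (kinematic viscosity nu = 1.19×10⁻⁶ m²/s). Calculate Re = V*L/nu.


Formula: Re = V * L / nu
Step 1 — V * L = 10.62 * 149.1 = 1583.442 m^2/s
Step 2 — Re = 1583.442 / 1.19e-6 = 1.33e+09

1.33e+09


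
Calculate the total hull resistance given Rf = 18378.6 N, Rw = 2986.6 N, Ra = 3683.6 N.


Formula: Rt = Rf + Rw + Ra
Substituting: Rt = 18378.6 + 2986.6 + 3683.6
Result: Rt = 25048.8 N

25048.8 N


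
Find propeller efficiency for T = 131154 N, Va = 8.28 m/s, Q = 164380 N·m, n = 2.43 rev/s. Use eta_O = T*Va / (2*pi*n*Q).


Formula: eta = T * Va / (2 * pi * n * Q)
Step 1 — numerator = T * Va = 131154 * 8.28 = 1085955.12
Step 2 — 2 * pi * n = 2 * pi * 2.43 = 15.26814
Step 3 — denominator = 15.26814 * 164380 = 2509776.85
Step 4 — eta = 1085955.12 / 2509776.85 ≈ 0.43269 (5 s.f.)

0.43269


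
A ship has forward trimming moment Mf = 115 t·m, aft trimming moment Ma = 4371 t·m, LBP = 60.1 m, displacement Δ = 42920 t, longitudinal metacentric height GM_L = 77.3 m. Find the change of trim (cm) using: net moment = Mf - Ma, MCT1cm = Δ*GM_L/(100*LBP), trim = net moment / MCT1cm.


Formula: net trimming moment = Mf - Ma; MCT1cm = Δ*GM_L/(100*LBP); trim = net moment / MCT1cm
Step 1 — net trimming moment = 115 - 4371 = -4256 t·m
Step 2 — MCT1cm = 42920 * 77.3 / (100 * 60.1) = 552.0326 t·m/cm
Step 3 — trim = -4256 / 552.0326 ≈ -7.7097 cm (5 s.f.)

-7.7097 cm


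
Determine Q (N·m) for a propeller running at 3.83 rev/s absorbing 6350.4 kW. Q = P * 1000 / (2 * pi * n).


Formula: Q = P_W / (2 * pi * n)
Step 1 — P_W = 6350.4 kW * 1000 = 6350400.0 W
Step 2 — 2 * pi * n = 2 * pi * 3.83 = 24.0646
Step 3 — Q = 6350400.0 / 24.0646 ≈ 263890 N·m (5 s.f.)

263890 N·m


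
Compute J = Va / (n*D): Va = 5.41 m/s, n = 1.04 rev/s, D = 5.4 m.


Formula: J = Va / (n * D)
Step 1 — n * D = 1.04 * 5.4 = 5.616
Step 2 — J = 5.41 / 5.616 ≈ 0.96332 (5 s.f.)

0.96332


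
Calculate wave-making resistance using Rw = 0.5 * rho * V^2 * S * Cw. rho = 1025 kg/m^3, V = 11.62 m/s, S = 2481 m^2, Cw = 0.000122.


Formula: Rw = 0.5 * rho * V^2 * S * Cw
Step 1 — V^2 = 11.62^2 = 135.0244
Step 2 — 0.5 * rho * V^2 = 0.5 * 1025 * 135.0244 = 69200.005
Step 3 — Rw = 69200.005 * 2481 * 0.000122 ≈ 20946 N (5 s.f.)

20946 N


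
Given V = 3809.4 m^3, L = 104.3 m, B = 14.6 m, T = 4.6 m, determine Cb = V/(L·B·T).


Formula: Cb = V / (L * B * T)
Step 1 — L * B * T = 104.3 * 14.6 * 4.6 = 7004.788 m^3
Step 2 — Cb = 3809.4 / 7004.788 ≈ 0.54383 (5 s.f.)

0.54383


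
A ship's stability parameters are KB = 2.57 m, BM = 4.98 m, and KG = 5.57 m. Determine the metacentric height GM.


Formula: GM = KB + BM - KG
Step 1 — KM = KB + BM = 2.57 + 4.98 = 7.55 m
Step 2 — GM = KM - KG = 7.55 - 5.57 = 1.98 m

1.98 m


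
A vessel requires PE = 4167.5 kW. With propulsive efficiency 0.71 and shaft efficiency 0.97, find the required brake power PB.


Formula: PB = PE / (eta_D * eta_S)
Step 1 — combined efficiency = eta_D * eta_S = 0.71 * 0.97 = 0.6887
Step 2 — PB = 4167.5 / 0.6887 ≈ 6051.3 kW (5 s.f.)

6051.3 kW


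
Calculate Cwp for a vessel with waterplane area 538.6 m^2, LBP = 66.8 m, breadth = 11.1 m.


Formula: Cwp = Aw / (L * B)
Step 1 — L * B = 66.8 * 11.1 = 741.48 m^2
Step 2 — Cwp = 538.6 / 741.48 ≈ 0.72639 (5 s.f.)

0.72639


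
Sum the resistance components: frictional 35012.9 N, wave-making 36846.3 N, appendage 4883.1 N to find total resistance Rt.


Formula: Rt = Rf + Rw + Ra
Substituting: Rt = 35012.9 + 36846.3 + 4883.1
Result: Rt = 76742.3 N

76742.3 N


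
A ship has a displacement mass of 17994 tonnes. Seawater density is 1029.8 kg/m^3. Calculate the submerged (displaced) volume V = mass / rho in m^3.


Formula: V = mass / rho
Step 1 — convert tonnes to kg: 17994 t * 1000 = 17994000 kg
Step 2 — V = 17994000 / 1029.8 ≈ 17473 m^3 (5 s.f.)

17473 m^3


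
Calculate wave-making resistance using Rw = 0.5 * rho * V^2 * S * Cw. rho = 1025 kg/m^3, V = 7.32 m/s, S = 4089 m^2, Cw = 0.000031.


Formula: Rw = 0.5 * rho * V^2 * S * Cw
Step 1 — V^2 = 7.32^2 = 53.5824
Step 2 — 0.5 * rho * V^2 = 0.5 * 1025 * 53.5824 = 27460.98
Step 3 — Rw = 27460.98 * 4089 * 0.000031 ≈ 3480.9 N (5 s.f.)

3480.9 N


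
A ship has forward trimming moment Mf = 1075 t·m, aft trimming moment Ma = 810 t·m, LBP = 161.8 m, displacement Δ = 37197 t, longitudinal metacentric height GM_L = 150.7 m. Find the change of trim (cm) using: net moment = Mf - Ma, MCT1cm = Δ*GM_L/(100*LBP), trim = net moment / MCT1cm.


Formula: net trimming moment = Mf - Ma; MCT1cm = Δ*GM_L/(100*LBP); trim = net moment / MCT1cm
Step 1 — net trimming moment = 1075 - 810 = 265 t·m
Step 2 — MCT1cm = 37197 * 150.7 / (100 * 161.8) = 346.4517 t·m/cm
Step 3 — trim = 265 / 346.4517 ≈ 0.76490 cm (5 s.f.)

0.76490 cm


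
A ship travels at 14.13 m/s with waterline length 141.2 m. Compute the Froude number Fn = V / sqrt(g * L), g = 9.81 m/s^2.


Formula: Fn = V / sqrt(g * L)
Step 1 — g * L = 9.81 * 141.2 = 1385.172
Step 2 — sqrt(g * L) = sqrt(1385.172) = 37.217899
Step 3 — Fn = 14.13 / 37.217899 ≈ 0.37966 (5 s.f.)

0.37966


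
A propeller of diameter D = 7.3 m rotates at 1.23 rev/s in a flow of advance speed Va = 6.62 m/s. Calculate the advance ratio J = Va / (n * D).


Formula: J = Va / (n * D)
Step 1 — n * D = 1.23 * 7.3 = 8.979
Step 2 — J = 6.62 / 8.979 ≈ 0.73728 (5 s.f.)

0.73728


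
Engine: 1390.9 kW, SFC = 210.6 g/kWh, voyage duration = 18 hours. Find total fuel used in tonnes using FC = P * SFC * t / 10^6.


Formula: FC (tonnes) = P * SFC * t / 1,000,000
Step 1 — P * SFC * t = 1390.9 * 210.6 * 18 = 5272623.72 g
Step 2 — FC (tonnes) = 5272623.72 / 1,000,000 ≈ 5.2726 tonnes (5 s.f.)

5.2726 tonnes


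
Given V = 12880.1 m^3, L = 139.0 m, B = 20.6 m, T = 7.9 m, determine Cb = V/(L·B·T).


Formula: Cb = V / (L * B * T)
Step 1 — L * B * T = 139.0 * 20.6 * 7.9 = 22620.86 m^3
Step 2 — Cb = 12880.1 / 22620.86 ≈ 0.56939 (5 s.f.)

0.56939


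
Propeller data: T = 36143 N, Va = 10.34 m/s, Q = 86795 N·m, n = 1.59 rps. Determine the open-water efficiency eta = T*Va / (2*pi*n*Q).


Formula: eta = T * Va / (2 * pi * n * Q)
Step 1 — numerator = T * Va = 36143 * 10.34 = 373718.62
Step 2 — 2 * pi * n = 2 * pi * 1.59 = 9.990265
Step 3 — denominator = 9.990265 * 86795 = 867105.05
Step 4 — eta = 373718.62 / 867105.05 ≈ 0.43100 (5 s.f.)

0.43100


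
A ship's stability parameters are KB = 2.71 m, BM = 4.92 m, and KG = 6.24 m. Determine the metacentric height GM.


Formula: GM = KB + BM - KG
Step 1 — KM = KB + BM = 2.71 + 4.92 = 7.63 m
Step 2 — GM = KM - KG = 7.63 - 6.24 = 1.39 m

1.39 m


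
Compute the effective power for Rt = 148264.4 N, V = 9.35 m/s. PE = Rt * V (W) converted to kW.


Formula: PE = Rt * V / 1000 (kW)
Step 1 — PE (W) = 148264.4 * 9.35 = 1386272.14 W
Step 2 — PE (kW) = 1386272.14 / 1000 ≈ 1386.3 kW (5 s.f.)

1386.3 kW


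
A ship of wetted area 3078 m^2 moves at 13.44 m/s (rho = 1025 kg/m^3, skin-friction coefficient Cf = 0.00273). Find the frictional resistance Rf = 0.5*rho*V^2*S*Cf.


Formula: Rf = 0.5 * rho * V^2 * S * Cf
Step 1 — V^2 = 13.44^2 = 180.6336
Step 2 — 0.5 * rho * V^2 = 0.5 * 1025 * 180.6336 = 92574.72
Step 3 — Rf = 92574.72 * 3078 * 0.00273 ≈ 777900 N (5 s.f.)

777900 N


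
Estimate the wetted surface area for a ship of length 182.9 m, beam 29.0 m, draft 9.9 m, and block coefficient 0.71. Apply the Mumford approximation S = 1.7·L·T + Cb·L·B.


Formula: S = 1.7*L*T + V/T with V = Cb*L*B*T, i.e. S = L * (1.7*T + Cb*B)
Step 1 — 1.7*T = 1.7 * 9.9 = 16.83 m
Step 2 — Cb*B = 0.71 * 29.0 = 20.59 m
Step 3 — 1.7*T + Cb*B = 16.83 + 20.59 = 37.42 m
Step 4 — S = 182.9 * 37.42 ≈ 6844.1 m^2 (5 s.f.)

6844.1 m^2


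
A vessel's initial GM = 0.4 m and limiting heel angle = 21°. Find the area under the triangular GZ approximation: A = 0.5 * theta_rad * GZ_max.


Formula: GZ_max = GM * sin(theta); Area = 0.5 * theta_rad * GZ_max
Step 1 — GZ_max = 0.4 * sin(21°) = 0.4 * 0.358368 = 0.143347 m
Step 2 — theta_rad = 21 * pi/180 = 0.366519 rad
Step 3 — Area = 0.5 * 0.366519 * 0.143347 ≈ 0.026270 m·rad (5 s.f.)

0.026270 m·rad


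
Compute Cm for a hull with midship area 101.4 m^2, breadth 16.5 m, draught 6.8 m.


Formula: Cm = Am / (B * T)
Step 1 — B * T = 16.5 * 6.8 = 112.2 m^2
Step 2 — Cm = 101.4 / 112.2 ≈ 0.90374 (5 s.f.)

0.90374


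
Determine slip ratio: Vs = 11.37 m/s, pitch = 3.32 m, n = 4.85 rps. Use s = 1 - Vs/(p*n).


Formula: s = 1 - Vs / (p * n)
Step 1 — p * n = 3.32 * 4.85 = 16.102
Step 2 — Vs / (p*n) = 11.37 / 16.102 = 0.706123 (6 d.p.)
Step 3 — s = 1 - 0.706123 = 0.293877

0.293877


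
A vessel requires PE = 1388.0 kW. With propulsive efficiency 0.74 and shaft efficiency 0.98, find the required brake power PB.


Formula: PB = PE / (eta_D * eta_S)
Step 1 — combined efficiency = eta_D * eta_S = 0.74 * 0.98 = 0.7252
Step 2 — PB = 1388.0 / 0.7252 ≈ 1914.0 kW (5 s.f.)

1914.0 kW


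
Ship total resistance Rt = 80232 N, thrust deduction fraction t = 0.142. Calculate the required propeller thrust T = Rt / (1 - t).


Formula: T = Rt / (1 - t)
Step 1 — (1 - t) = 1 - 0.142 = 0.858
Step 2 — T = 80232 / 0.858 ≈ 93510 N (5 s.f.)

93510 N


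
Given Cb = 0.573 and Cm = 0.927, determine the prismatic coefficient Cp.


Formula: Cp = Cb / Cm
Substituting: Cp = 0.573 / 0.927
Result: Cp ≈ 0.61812 (5 s.f.)

0.61812


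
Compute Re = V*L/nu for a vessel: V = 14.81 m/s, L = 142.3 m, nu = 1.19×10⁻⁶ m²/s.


Formula: Re = V * L / nu
Step 1 — V * L = 14.81 * 142.3 = 2107.463 m^2/s
Step 2 — Re = 2107.463 / 1.19e-6 = 1.77e+09

1.77e+09


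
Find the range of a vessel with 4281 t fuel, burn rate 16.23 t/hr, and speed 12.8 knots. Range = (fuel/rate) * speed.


Formula: endurance = fuel / rate; range = endurance * speed
Step 1 — endurance = 4281 / 16.23 = 263.7708 hours
Step 2 — range = 263.7708 * 12.8 ≈ 3376.3 nautical miles (5 s.f.)

3376.3 NM


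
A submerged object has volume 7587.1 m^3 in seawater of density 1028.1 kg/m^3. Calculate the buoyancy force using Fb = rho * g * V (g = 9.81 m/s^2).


Formula: Fb = rho * g * V
Substituting: Fb = 1028.1 * 9.81 * 7587.1
Intermediate: 1028.1 * 9.81 = 10085.661
Result: Fb = 10085.661 * 7587.1 ≈ 76521000 N (5 s.f.)

76521000 N


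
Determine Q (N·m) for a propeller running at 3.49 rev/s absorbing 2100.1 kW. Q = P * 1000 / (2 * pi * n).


Formula: Q = P_W / (2 * pi * n)
Step 1 — P_W = 2100.1 kW * 1000 = 2100100.0 W
Step 2 — 2 * pi * n = 2 * pi * 3.49 = 21.928317
Step 3 — Q = 2100100.0 / 21.928317 ≈ 95771 N·m (5 s.f.)

95771 N·m


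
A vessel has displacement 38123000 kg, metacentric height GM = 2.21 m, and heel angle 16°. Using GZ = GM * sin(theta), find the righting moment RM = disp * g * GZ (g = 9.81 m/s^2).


Formula: GZ = GM * sin(theta); RM = disp * g * GZ
Step 1 — GZ = 2.21 * sin(16°) = 2.21 * 0.275637 = 0.609158 m
Step 2 — RM = 38123000 * 9.81 * 0.609158 ≈ 227820000 N·m (5 s.f.)

227820000 N·m


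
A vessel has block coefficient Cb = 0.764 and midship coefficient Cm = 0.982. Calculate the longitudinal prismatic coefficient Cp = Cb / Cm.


Formula: Cp = Cb / Cm
Substituting: Cp = 0.764 / 0.982
Result: Cp ≈ 0.77800 (5 s.f.)

0.77800


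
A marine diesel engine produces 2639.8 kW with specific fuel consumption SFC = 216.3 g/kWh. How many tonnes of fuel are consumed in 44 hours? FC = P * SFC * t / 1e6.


Formula: FC (tonnes) = P * SFC * t / 1,000,000
Step 1 — P * SFC * t = 2639.8 * 216.3 * 44 = 25123504.56 g
Step 2 — FC (tonnes) = 25123504.56 / 1,000,000 ≈ 25.124 tonnes (5 s.f.)

25.124 tonnes


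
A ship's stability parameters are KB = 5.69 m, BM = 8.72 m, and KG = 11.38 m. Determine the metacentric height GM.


Formula: GM = KB + BM - KG
Step 1 — KM = KB + BM = 5.69 + 8.72 = 14.41 m
Step 2 — GM = KM - KG = 14.41 - 11.38 = 3.03 m

3.03 m


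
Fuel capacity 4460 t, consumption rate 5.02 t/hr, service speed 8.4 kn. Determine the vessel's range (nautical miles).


Formula: endurance = fuel / rate; range = endurance * speed
Step 1 — endurance = 4460 / 5.02 = 888.4462 hours
Step 2 — range = 888.4462 * 8.4 ≈ 7462.9 nautical miles (5 s.f.)

7462.9 NM
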